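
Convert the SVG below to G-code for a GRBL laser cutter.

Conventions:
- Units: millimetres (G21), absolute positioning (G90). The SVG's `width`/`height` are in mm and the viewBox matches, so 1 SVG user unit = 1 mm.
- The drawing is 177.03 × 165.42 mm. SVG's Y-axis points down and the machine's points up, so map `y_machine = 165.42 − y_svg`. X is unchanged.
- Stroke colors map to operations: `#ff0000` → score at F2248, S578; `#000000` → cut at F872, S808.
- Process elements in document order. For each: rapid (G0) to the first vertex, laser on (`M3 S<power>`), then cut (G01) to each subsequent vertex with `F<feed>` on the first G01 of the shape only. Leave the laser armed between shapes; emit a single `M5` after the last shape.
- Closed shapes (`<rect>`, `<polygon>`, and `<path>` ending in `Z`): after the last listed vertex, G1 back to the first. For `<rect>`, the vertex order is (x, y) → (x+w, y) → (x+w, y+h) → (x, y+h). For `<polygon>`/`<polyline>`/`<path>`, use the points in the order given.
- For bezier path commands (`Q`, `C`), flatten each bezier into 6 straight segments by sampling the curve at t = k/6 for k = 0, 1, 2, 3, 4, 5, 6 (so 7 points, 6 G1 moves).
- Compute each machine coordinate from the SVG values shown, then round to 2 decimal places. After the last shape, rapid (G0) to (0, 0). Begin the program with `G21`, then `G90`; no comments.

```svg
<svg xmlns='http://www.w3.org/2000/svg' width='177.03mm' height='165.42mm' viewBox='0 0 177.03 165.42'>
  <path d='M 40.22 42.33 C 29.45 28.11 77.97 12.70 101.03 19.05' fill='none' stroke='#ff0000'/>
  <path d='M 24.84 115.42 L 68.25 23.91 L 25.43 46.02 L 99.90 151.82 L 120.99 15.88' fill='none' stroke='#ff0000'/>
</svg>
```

Since the viewBox matches the mm dimensions, user units are millimetres directly. The only transform is the Y-flip y_m = 165.42 − y_svg.

Shape 1 is a cubic bezier drawn with `<path>`. Its stroke #ff0000 means score at S578, F2248. After flipping Y the toolpath is (40.22,123.09) → (39.38,130.19) → (46.07,136.86) → (57.94,142.44) → (72.62,146.32) → (87.77,147.84) → (101.03,146.37).

Shape 2 is a open polyline drawn with `<path>`. Its stroke #ff0000 means score at S578, F2248. After flipping Y the toolpath is (24.84,50.00) → (68.25,141.51) → (25.43,119.40) → (99.90,13.60) → (120.99,149.54).

G21
G90
G0 X40.22 Y123.09
M3 S578
G01 X39.38 Y130.19 F2248
G01 X46.07 Y136.86
G01 X57.94 Y142.44
G01 X72.62 Y146.32
G01 X87.77 Y147.84
G01 X101.03 Y146.37
G0 X24.84 Y50.00
M3 S578
G01 X68.25 Y141.51 F2248
G01 X25.43 Y119.40
G01 X99.90 Y13.60
G01 X120.99 Y149.54
M5
G0 X0.00 Y0.00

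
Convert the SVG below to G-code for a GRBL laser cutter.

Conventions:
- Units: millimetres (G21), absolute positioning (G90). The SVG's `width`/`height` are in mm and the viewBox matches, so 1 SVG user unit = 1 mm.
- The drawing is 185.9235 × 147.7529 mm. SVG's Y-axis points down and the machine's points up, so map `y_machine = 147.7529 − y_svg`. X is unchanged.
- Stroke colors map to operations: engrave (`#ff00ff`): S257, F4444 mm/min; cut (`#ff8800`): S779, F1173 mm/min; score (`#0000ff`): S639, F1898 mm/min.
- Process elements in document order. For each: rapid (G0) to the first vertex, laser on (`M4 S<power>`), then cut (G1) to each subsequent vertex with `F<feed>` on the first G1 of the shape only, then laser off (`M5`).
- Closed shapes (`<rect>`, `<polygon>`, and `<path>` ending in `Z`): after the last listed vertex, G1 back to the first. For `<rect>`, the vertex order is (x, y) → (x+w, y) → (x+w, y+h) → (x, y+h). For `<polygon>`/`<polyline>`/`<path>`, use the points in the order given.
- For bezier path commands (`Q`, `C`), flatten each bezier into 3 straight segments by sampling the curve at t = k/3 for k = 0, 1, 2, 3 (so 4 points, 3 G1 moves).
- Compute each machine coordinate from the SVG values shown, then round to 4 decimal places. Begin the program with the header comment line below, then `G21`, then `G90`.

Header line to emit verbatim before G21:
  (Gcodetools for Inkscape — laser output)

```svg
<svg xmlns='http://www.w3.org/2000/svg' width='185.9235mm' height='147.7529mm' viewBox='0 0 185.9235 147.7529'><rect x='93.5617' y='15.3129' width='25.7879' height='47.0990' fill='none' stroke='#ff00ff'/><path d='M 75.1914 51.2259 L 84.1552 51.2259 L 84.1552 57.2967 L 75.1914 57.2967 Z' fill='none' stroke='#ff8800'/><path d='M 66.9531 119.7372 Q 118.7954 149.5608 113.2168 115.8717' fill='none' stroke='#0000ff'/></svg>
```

(Gcodetools for Inkscape — laser output)
G21
G90
G0 X93.5617 Y132.4400
M4 S257
G1 X119.3496 Y132.4400 F4444
G1 X119.3496 Y85.3410
G1 X93.5617 Y85.3410
G1 X93.5617 Y132.4400
M5
G0 X75.1914 Y96.5270
M4 S779
G1 X84.1552 Y96.5270 F1173
G1 X84.1552 Y90.4562
G1 X75.1914 Y90.4562
G1 X75.1914 Y96.5270
M5
G0 X66.9531 Y28.0157
M4 S639
G1 X95.1345 Y15.1903 F1898
G1 X110.5558 Y16.4788
G1 X113.2168 Y31.8812
M5

Since the viewBox matches the mm dimensions, user units are millimetres directly. The only transform is the Y-flip y_m = 147.7529 − y_svg.

Shape 1 is a rectangle drawn with `<rect>`. Its stroke #ff00ff means engrave at S257, F4444. After flipping Y the toolpath is (93.5617,132.4400) → (119.3496,132.4400) → (119.3496,85.3410) → (93.5617,85.3410) → (93.5617,132.4400), returning to the start.

Shape 2 is a rectangle drawn with `<path>`. Its stroke #ff8800 means cut at S779, F1173. After flipping Y the toolpath is (75.1914,96.5270) → (84.1552,96.5270) → (84.1552,90.4562) → (75.1914,90.4562) → (75.1914,96.5270), returning to the start.

Shape 3 is a quadratic bezier drawn with `<path>`. Its stroke #0000ff means score at S639, F1898. After flipping Y the toolpath is (66.9531,28.0157) → (95.1345,15.1903) → (110.5558,16.4788) → (113.2168,31.8812).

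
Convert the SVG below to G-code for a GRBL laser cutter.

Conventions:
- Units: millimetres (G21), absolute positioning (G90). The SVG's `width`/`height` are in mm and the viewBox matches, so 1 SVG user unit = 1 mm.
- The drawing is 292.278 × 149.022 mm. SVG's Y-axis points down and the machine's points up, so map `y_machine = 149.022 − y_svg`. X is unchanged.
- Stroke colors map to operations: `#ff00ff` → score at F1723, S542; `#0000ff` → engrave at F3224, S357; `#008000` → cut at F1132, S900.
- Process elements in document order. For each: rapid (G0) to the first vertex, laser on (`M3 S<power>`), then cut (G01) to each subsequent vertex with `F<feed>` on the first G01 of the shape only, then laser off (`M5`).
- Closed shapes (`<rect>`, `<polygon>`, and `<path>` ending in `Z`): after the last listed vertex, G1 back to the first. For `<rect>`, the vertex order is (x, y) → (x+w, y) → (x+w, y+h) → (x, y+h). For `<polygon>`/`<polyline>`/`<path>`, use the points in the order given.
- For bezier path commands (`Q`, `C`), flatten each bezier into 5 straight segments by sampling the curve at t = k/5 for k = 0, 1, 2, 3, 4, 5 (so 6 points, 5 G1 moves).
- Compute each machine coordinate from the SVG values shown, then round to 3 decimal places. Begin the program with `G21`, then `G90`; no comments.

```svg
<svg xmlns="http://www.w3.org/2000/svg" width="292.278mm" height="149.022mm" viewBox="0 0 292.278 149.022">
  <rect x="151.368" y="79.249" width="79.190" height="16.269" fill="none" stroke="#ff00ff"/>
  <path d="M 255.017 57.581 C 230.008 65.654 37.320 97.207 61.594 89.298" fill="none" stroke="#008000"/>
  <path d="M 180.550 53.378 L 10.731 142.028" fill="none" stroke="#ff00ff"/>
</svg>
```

1 u = 1 mm; y_m = 149.022 − y.

[1] `<rect>` rectangle, #ff00ff→score S542 F1723: (151.368,69.773) → (230.558,69.773) → (230.558,53.504) → (151.368,53.504) → (151.368,69.773) (closed)

[2] `<path>` cubic bezier, #008000→cut S900 F1132: (255.017,91.441) → (222.967,84.283) → (169.137,74.511) → (111.990,65.147) → (69.988,59.211) → (61.594,59.724)

[3] `<path>` line segment, #ff00ff→score S542 F1723: (180.550,95.644) → (10.731,6.994)

G21
G90
G0 X151.368 Y69.773
M3 S542
G01 X230.558 Y69.773 F1723
G01 X230.558 Y53.504
G01 X151.368 Y53.504
G01 X151.368 Y69.773
M5
G0 X255.017 Y91.441
M3 S900
G01 X222.967 Y84.283 F1132
G01 X169.137 Y74.511
G01 X111.990 Y65.147
G01 X69.988 Y59.211
G01 X61.594 Y59.724
M5
G0 X180.550 Y95.644
M3 S542
G01 X10.731 Y6.994 F1723
M5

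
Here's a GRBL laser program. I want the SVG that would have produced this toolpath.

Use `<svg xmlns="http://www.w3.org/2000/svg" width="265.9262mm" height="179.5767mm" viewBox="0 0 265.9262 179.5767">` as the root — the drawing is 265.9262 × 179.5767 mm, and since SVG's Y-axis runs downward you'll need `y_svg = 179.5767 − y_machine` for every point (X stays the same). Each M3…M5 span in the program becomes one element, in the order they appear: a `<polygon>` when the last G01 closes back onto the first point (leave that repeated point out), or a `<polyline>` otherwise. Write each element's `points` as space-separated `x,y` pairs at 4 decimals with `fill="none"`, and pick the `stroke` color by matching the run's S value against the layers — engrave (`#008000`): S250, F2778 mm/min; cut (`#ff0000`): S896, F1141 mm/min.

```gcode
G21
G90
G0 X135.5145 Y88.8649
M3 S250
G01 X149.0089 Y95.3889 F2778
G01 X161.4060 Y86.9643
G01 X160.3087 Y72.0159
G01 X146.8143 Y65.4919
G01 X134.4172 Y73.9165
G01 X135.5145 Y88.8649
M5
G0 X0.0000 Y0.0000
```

<svg xmlns="http://www.w3.org/2000/svg" width="265.9262mm" height="179.5767mm" viewBox="0 0 265.9262 179.5767">
  <polygon points="135.5145,90.7118 149.0089,84.1878 161.4060,92.6124 160.3087,107.5608 146.8143,114.0848 134.4172,105.6602" fill="none" stroke="#008000"/>
</svg>

y_svg = 179.5767 − y_m. Every run uses S250, so all elements get stroke `#008000` (engrave).

[1] closed run; points: 135.5145,90.7118 149.0089,84.1878 161.4060,92.6124 160.3087,107.5608 146.8143,114.0848 134.4172,105.6602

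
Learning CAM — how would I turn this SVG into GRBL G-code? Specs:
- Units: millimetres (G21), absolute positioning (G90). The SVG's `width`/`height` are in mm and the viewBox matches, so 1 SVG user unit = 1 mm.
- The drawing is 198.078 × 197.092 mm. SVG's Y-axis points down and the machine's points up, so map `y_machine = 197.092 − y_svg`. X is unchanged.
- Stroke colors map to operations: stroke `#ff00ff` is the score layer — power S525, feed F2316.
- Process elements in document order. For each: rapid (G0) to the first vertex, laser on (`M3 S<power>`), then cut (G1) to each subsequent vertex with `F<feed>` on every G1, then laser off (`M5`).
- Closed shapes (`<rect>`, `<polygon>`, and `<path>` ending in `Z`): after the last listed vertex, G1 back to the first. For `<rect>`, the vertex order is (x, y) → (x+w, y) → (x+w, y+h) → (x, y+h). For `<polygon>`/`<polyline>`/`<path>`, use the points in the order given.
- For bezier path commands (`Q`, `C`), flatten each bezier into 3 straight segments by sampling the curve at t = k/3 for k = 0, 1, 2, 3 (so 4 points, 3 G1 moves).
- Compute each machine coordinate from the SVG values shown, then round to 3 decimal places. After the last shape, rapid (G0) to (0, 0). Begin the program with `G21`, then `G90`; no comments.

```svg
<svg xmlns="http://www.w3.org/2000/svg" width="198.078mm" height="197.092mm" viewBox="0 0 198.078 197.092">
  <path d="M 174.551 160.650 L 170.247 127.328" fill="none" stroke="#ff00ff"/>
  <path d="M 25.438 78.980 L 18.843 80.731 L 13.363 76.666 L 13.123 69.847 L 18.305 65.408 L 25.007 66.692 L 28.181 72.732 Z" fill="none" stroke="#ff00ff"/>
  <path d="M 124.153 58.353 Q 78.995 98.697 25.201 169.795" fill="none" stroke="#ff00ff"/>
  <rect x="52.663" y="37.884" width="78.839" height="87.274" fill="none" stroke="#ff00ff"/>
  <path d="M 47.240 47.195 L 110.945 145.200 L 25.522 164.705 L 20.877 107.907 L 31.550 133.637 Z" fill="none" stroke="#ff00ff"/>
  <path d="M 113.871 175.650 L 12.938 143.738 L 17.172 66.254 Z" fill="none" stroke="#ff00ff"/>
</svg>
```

Since the viewBox matches the mm dimensions, user units are millimetres directly. The only transform is the Y-flip y_m = 197.092 − y_svg.

Shape 1 is a line segment drawn with `<path>`. Its stroke #ff00ff means score at S525, F2316. After flipping Y the toolpath is (174.551,36.442) → (170.247,69.764).

Shape 2 is a regular polygon drawn with `<path>`. Its stroke #ff00ff means score at S525, F2316. After flipping Y the toolpath is (25.438,118.112) → (18.843,116.361) → (13.363,120.426) → (13.123,127.245) → (18.305,131.684) → (25.007,130.400) → (28.181,124.360) → (25.438,118.112), returning to the start.

Shape 3 is a quadratic bezier drawn with `<path>`. Its stroke #ff00ff means score at S525, F2316. After flipping Y the toolpath is (124.153,138.739) → (93.088,108.426) → (60.104,71.279) → (25.201,27.297).

Shape 4 is a rectangle drawn with `<rect>`. Its stroke #ff00ff means score at S525, F2316. After flipping Y the toolpath is (52.663,159.208) → (131.502,159.208) → (131.502,71.934) → (52.663,71.934) → (52.663,159.208), returning to the start.

Shape 5 is a closed polygon drawn with `<path>`. Its stroke #ff00ff means score at S525, F2316. After flipping Y the toolpath is (47.240,149.897) → (110.945,51.892) → (25.522,32.387) → (20.877,89.185) → (31.550,63.455) → (47.240,149.897), returning to the start.

Shape 6 is a closed polygon drawn with `<path>`. Its stroke #ff00ff means score at S525, F2316. After flipping Y the toolpath is (113.871,21.442) → (12.938,53.354) → (17.172,130.838) → (113.871,21.442), returning to the start.

G21
G90
G0 X174.551 Y36.442
M3 S525
G1 X170.247 Y69.764 F2316
M5
G0 X25.438 Y118.112
M3 S525
G1 X18.843 Y116.361 F2316
G1 X13.363 Y120.426 F2316
G1 X13.123 Y127.245 F2316
G1 X18.305 Y131.684 F2316
G1 X25.007 Y130.400 F2316
G1 X28.181 Y124.360 F2316
G1 X25.438 Y118.112 F2316
M5
G0 X124.153 Y138.739
M3 S525
G1 X93.088 Y108.426 F2316
G1 X60.104 Y71.279 F2316
G1 X25.201 Y27.297 F2316
M5
G0 X52.663 Y159.208
M3 S525
G1 X131.502 Y159.208 F2316
G1 X131.502 Y71.934 F2316
G1 X52.663 Y71.934 F2316
G1 X52.663 Y159.208 F2316
M5
G0 X47.240 Y149.897
M3 S525
G1 X110.945 Y51.892 F2316
G1 X25.522 Y32.387 F2316
G1 X20.877 Y89.185 F2316
G1 X31.550 Y63.455 F2316
G1 X47.240 Y149.897 F2316
M5
G0 X113.871 Y21.442
M3 S525
G1 X12.938 Y53.354 F2316
G1 X17.172 Y130.838 F2316
G1 X113.871 Y21.442 F2316
M5
G0 X0.000 Y0.000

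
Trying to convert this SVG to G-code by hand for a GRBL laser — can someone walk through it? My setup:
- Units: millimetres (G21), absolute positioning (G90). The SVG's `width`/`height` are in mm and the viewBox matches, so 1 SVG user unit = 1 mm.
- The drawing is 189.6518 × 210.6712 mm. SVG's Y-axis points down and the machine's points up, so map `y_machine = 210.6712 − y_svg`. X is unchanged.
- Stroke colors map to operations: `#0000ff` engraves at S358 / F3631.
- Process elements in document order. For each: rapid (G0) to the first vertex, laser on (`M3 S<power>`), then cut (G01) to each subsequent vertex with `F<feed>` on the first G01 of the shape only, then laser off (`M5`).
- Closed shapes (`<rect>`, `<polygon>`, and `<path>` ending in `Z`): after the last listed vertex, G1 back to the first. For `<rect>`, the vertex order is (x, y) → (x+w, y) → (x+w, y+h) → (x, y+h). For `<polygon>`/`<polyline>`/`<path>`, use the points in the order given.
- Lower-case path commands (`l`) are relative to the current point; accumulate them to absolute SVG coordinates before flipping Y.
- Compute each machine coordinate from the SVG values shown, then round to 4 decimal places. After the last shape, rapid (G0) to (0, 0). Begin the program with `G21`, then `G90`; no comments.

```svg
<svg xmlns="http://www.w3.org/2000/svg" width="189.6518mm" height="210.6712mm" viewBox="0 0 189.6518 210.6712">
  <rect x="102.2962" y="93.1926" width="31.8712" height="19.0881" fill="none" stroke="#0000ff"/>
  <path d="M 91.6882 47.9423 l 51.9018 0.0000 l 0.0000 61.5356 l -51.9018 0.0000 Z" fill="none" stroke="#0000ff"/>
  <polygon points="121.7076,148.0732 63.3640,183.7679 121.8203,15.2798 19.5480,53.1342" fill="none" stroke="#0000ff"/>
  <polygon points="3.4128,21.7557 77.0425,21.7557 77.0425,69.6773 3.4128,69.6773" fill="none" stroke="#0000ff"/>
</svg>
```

G21
G90
G0 X102.2962 Y117.4786
M3 S358
G01 X134.1674 Y117.4786 F3631
G01 X134.1674 Y98.3905
G01 X102.2962 Y98.3905
G01 X102.2962 Y117.4786
M5
G0 X91.6882 Y162.7289
M3 S358
G01 X143.5900 Y162.7289 F3631
G01 X143.5900 Y101.1933
G01 X91.6882 Y101.1933
G01 X91.6882 Y162.7289
M5
G0 X121.7076 Y62.5980
M3 S358
G01 X63.3640 Y26.9033 F3631
G01 X121.8203 Y195.3914
G01 X19.5480 Y157.5370
G01 X121.7076 Y62.5980
M5
G0 X3.4128 Y188.9155
M3 S358
G01 X77.0425 Y188.9155 F3631
G01 X77.0425 Y140.9939
G01 X3.4128 Y140.9939
G01 X3.4128 Y188.9155
M5
G0 X0.0000 Y0.0000

viewBox `0 0 189.6518 210.6712` with mm width/height → 1 unit = 1 mm. Flip: y_m = 210.6712 − y_svg.

**Shape 1** — `<rect>` rectangle, stroke `#0000ff` → engrave (S358, F3631). Machine vertices: (102.2962,117.4786) → (134.1674,117.4786) → (134.1674,98.3905) → (102.2962,98.3905) → (102.2962,117.4786). Closed: final G1 returns to the first vertex.

**Shape 2** — `<path>` rectangle, stroke `#0000ff` → engrave (S358, F3631). Machine vertices: (91.6882,162.7289) → (143.5900,162.7289) → (143.5900,101.1933) → (91.6882,101.1933) → (91.6882,162.7289). Closed: final G1 returns to the first vertex.

**Shape 3** — `<polygon>` closed polygon, stroke `#0000ff` → engrave (S358, F3631). Machine vertices: (121.7076,62.5980) → (63.3640,26.9033) → (121.8203,195.3914) → (19.5480,157.5370) → (121.7076,62.5980). Closed: final G1 returns to the first vertex.

**Shape 4** — `<polygon>` rectangle, stroke `#0000ff` → engrave (S358, F3631). Machine vertices: (3.4128,188.9155) → (77.0425,188.9155) → (77.0425,140.9939) → (3.4128,140.9939) → (3.4128,188.9155). Closed: final G1 returns to the first vertex.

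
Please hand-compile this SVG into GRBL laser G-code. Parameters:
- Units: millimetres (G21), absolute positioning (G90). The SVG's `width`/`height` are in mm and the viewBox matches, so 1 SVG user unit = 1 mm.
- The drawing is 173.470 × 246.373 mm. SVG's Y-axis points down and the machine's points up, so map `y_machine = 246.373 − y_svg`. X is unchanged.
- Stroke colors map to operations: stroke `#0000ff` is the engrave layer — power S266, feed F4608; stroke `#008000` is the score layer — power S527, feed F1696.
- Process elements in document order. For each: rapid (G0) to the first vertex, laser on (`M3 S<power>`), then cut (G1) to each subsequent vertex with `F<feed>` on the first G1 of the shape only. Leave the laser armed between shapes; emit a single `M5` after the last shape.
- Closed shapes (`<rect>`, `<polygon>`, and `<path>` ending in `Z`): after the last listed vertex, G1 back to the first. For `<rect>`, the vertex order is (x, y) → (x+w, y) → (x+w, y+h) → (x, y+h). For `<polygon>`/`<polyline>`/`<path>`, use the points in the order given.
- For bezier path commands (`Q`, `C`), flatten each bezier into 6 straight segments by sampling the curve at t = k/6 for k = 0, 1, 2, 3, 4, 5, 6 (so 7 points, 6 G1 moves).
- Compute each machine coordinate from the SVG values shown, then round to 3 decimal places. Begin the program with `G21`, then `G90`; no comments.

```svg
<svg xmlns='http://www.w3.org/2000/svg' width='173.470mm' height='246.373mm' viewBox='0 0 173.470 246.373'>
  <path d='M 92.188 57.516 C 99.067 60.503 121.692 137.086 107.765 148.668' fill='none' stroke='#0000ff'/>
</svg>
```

viewBox `0 0 173.470 246.373` with mm width/height → 1 unit = 1 mm. Flip: y_m = 246.373 − y_svg.

**Shape 1** — `<path>` cubic bezier, stroke `#0000ff` → engrave (S266, F4608). Control points (SVG): P0=(92.188,57.516), P1=(99.067,60.503), P2=(121.692,137.086), P3=(107.765,148.668); sampled at t=k/6. Machine vertices: (92.188,188.857) → (96.698,181.872) → (102.379,166.471) → (107.779,146.504) → (111.445,125.821) → (111.925,108.271) → (107.765,97.705). Open path.

G21
G90
G0 X92.188 Y188.857
M3 S266
G1 X96.698 Y181.872 F4608
G1 X102.379 Y166.471
G1 X107.779 Y146.504
G1 X111.445 Y125.821
G1 X111.925 Y108.271
G1 X107.765 Y97.705
M5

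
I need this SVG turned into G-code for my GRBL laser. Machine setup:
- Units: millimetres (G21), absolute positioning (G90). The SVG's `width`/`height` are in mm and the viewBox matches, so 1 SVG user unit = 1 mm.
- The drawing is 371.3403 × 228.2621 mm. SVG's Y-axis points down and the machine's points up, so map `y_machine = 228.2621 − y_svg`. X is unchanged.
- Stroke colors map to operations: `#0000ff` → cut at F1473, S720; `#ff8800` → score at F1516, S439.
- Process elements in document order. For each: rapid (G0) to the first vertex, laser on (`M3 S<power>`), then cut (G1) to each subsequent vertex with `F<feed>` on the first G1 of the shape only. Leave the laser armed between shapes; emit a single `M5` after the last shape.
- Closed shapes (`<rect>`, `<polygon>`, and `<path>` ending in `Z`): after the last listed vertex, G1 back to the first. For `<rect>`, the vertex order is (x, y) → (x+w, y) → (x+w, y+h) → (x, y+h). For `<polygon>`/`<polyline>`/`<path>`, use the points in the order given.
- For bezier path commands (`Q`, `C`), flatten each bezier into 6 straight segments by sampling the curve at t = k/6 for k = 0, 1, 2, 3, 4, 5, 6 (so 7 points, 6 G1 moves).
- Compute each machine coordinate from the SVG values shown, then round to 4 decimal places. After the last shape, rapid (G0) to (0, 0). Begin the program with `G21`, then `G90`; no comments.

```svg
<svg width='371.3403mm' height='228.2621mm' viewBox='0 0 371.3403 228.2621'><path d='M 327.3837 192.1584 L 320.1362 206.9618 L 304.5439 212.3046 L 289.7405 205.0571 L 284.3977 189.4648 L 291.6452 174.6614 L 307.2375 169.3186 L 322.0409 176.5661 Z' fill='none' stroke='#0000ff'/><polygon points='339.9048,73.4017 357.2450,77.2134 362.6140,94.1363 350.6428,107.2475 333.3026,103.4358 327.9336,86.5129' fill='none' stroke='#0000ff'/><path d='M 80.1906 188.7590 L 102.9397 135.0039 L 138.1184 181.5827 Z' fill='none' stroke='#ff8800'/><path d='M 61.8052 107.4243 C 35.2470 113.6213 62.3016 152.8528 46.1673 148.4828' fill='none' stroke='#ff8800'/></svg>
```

G21
G90
G0 X327.3837 Y36.1037
M3 S720
G1 X320.1362 Y21.3003 F1473
G1 X304.5439 Y15.9575
G1 X289.7405 Y23.2050
G1 X284.3977 Y38.7973
G1 X291.6452 Y53.6007
G1 X307.2375 Y58.9435
G1 X322.0409 Y51.6960
G1 X327.3837 Y36.1037
G0 X339.9048 Y154.8604
M3 S720
G1 X357.2450 Y151.0487 F1473
G1 X362.6140 Y134.1258
G1 X350.6428 Y121.0146
G1 X333.3026 Y124.8263
G1 X327.9336 Y141.7492
G1 X339.9048 Y154.8604
G0 X80.1906 Y39.5031
M3 S439
G1 X102.9397 Y93.2582 F1516
G1 X138.1184 Y46.6794
G1 X80.1906 Y39.5031
G0 X61.8052 Y120.8378
M3 S439
G1 X52.5457 Y115.3412 F1516
G1 X49.5327 Y106.4677
G1 X50.0773 Y96.3459
G1 X51.4905 Y87.1048
G1 X51.0835 Y80.8730
G1 X46.1673 Y79.7793
M5
G0 X0.0000 Y0.0000

Since the viewBox matches the mm dimensions, user units are millimetres directly. The only transform is the Y-flip y_m = 228.2621 − y_svg.

Shape 1 is a regular polygon drawn with `<path>`. Its stroke #0000ff means cut at S720, F1473. After flipping Y the toolpath is (327.3837,36.1037) → (320.1362,21.3003) → (304.5439,15.9575) → (289.7405,23.2050) → (284.3977,38.7973) → (291.6452,53.6007) → (307.2375,58.9435) → (322.0409,51.6960) → (327.3837,36.1037), returning to the start.

Shape 2 is a regular polygon drawn with `<polygon>`. Its stroke #0000ff means cut at S720, F1473. After flipping Y the toolpath is (339.9048,154.8604) → (357.2450,151.0487) → (362.6140,134.1258) → (350.6428,121.0146) → (333.3026,124.8263) → (327.9336,141.7492) → (339.9048,154.8604), returning to the start.

Shape 3 is a regular polygon drawn with `<path>`. Its stroke #ff8800 means score at S439, F1516. After flipping Y the toolpath is (80.1906,39.5031) → (102.9397,93.2582) → (138.1184,46.6794) → (80.1906,39.5031), returning to the start.

Shape 4 is a cubic bezier drawn with `<path>`. Its stroke #ff8800 means score at S439, F1516. After flipping Y the toolpath is (61.8052,120.8378) → (52.5457,115.3412) → (49.5327,106.4677) → (50.0773,96.3459) → (51.4905,87.1048) → (51.0835,80.8730) → (46.1673,79.7793).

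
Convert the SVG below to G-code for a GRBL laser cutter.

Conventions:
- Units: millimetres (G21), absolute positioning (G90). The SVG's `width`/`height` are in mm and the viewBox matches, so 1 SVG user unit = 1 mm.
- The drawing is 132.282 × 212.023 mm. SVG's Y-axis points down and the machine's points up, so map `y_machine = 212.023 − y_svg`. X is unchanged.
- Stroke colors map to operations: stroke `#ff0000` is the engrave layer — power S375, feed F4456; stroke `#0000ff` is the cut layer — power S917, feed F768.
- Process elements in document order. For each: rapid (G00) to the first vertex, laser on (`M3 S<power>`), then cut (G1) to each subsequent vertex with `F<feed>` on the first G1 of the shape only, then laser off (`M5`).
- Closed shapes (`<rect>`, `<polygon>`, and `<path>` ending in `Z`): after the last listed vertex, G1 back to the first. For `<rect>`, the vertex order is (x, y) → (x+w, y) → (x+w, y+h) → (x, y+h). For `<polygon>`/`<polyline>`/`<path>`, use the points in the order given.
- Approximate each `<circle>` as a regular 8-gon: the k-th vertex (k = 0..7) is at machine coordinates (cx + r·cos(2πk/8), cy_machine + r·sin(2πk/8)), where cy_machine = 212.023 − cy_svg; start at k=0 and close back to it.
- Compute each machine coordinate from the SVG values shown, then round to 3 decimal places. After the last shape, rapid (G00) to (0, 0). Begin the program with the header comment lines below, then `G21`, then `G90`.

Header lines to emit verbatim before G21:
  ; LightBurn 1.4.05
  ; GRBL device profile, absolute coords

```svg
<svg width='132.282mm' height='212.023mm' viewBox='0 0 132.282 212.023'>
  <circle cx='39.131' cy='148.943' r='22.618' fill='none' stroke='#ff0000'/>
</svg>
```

Since the viewBox matches the mm dimensions, user units are millimetres directly. The only transform is the Y-flip y_m = 212.023 − y_svg.

Shape 1 is a circle drawn with `<circle>`. Its stroke #ff0000 means engrave at S375, F4456. After flipping Y the toolpath is (61.749,63.080) → (55.124,79.073) → (39.131,85.698) → (23.138,79.073) → (16.513,63.080) → (23.138,47.087) → (39.131,40.462) → (55.124,47.087) → (61.749,63.080), returning to the start.

; LightBurn 1.4.05
; GRBL device profile, absolute coords
G21
G90
G00 X61.749 Y63.080
M3 S375
G1 X55.124 Y79.073 F4456
G1 X39.131 Y85.698
G1 X23.138 Y79.073
G1 X16.513 Y63.080
G1 X23.138 Y47.087
G1 X39.131 Y40.462
G1 X55.124 Y47.087
G1 X61.749 Y63.080
M5
G00 X0.000 Y0.000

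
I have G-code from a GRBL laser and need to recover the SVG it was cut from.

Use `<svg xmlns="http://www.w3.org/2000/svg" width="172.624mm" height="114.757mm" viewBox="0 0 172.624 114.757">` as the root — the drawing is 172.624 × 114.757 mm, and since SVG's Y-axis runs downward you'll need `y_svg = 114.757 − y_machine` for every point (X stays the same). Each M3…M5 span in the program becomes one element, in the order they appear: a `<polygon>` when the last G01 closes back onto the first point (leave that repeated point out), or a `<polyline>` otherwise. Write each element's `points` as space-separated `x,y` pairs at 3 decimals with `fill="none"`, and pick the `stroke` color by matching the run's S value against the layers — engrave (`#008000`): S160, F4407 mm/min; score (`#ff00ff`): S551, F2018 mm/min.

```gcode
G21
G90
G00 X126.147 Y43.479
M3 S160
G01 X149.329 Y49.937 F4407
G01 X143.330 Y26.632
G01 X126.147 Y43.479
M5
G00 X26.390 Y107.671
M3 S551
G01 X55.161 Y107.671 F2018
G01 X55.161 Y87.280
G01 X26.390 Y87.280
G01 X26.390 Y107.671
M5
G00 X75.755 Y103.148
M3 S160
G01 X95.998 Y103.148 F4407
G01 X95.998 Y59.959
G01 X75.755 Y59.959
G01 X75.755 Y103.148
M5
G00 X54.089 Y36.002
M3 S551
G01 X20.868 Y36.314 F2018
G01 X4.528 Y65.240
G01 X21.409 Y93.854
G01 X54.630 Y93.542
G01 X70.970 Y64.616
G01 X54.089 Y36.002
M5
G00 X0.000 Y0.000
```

<svg xmlns="http://www.w3.org/2000/svg" width="172.624mm" height="114.757mm" viewBox="0 0 172.624 114.757">
  <polygon points="126.147,71.278 149.329,64.820 143.330,88.125" fill="none" stroke="#008000"/>
  <polygon points="26.390,7.086 55.161,7.086 55.161,27.477 26.390,27.477" fill="none" stroke="#ff00ff"/>
  <polygon points="75.755,11.609 95.998,11.609 95.998,54.798 75.755,54.798" fill="none" stroke="#008000"/>
  <polygon points="54.089,78.755 20.868,78.443 4.528,49.517 21.409,20.903 54.630,21.215 70.970,50.141" fill="none" stroke="#ff00ff"/>
</svg>

y_svg = 114.757 − y_m.

[1] S160→`#008000` (engrave); closed run; points: 126.147,71.278 149.329,64.820 143.330,88.125

[2] S551→`#ff00ff` (score); closed run; points: 26.390,7.086 55.161,7.086 55.161,27.477 26.390,27.477

[3] S160→`#008000` (engrave); closed run; points: 75.755,11.609 95.998,11.609 95.998,54.798 75.755,54.798

[4] S551→`#ff00ff` (score); closed run; points: 54.089,78.755 20.868,78.443 4.528,49.517 21.409,20.903 54.630,21.215 70.970,50.141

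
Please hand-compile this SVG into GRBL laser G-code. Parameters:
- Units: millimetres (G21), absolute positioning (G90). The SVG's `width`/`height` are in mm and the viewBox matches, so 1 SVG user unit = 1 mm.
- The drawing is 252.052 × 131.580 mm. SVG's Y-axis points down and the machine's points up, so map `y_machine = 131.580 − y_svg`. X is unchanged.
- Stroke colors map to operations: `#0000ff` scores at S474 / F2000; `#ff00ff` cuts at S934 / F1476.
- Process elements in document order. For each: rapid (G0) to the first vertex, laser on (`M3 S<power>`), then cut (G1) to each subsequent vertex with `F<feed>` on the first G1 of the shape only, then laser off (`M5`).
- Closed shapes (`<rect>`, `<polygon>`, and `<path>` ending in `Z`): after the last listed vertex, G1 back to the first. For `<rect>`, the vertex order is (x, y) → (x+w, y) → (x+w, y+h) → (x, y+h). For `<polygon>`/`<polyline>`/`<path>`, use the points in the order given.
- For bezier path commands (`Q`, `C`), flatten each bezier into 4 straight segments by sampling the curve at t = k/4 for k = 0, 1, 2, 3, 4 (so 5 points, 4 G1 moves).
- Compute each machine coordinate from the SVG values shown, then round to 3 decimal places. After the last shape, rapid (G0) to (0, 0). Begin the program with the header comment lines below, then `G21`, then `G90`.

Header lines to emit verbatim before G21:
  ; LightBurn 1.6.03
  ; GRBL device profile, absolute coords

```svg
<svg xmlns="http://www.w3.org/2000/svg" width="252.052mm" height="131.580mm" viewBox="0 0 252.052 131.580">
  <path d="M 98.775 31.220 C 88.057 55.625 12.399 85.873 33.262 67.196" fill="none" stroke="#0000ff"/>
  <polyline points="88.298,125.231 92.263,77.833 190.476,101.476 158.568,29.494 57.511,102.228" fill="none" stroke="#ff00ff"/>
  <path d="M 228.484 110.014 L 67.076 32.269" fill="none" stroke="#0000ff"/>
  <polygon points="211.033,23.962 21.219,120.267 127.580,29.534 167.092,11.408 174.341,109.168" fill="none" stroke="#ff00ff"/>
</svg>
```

; LightBurn 1.6.03
; GRBL device profile, absolute coords
G21
G90
G0 X98.775 Y100.360
M3 S474
G1 X81.083 Y81.816 F2000
G1 X54.176 Y66.216
G1 X33.190 Y58.694
G1 X33.262 Y64.384
M5
G0 X88.298 Y6.349
M3 S934
G1 X92.263 Y53.747 F1476
G1 X190.476 Y30.104
G1 X158.568 Y102.086
G1 X57.511 Y29.352
M5
G0 X228.484 Y21.566
M3 S474
G1 X67.076 Y99.311 F2000
M5
G0 X211.033 Y107.618
M3 S934
G1 X21.219 Y11.313 F1476
G1 X127.580 Y102.046
G1 X167.092 Y120.172
G1 X174.341 Y22.412
G1 X211.033 Y107.618
M5
G0 X0.000 Y0.000

Since the viewBox matches the mm dimensions, user units are millimetres directly. The only transform is the Y-flip y_m = 131.580 − y_svg.

Shape 1 is a cubic bezier drawn with `<path>`. Its stroke #0000ff means score at S474, F2000. After flipping Y the toolpath is (98.775,100.360) → (81.083,81.816) → (54.176,66.216) → (33.190,58.694) → (33.262,64.384).

Shape 2 is a open polyline drawn with `<polyline>`. Its stroke #ff00ff means cut at S934, F1476. After flipping Y the toolpath is (88.298,6.349) → (92.263,53.747) → (190.476,30.104) → (158.568,102.086) → (57.511,29.352).

Shape 3 is a line segment drawn with `<path>`. Its stroke #0000ff means score at S474, F2000. After flipping Y the toolpath is (228.484,21.566) → (67.076,99.311).

Shape 4 is a closed polygon drawn with `<polygon>`. Its stroke #ff00ff means cut at S934, F1476. After flipping Y the toolpath is (211.033,107.618) → (21.219,11.313) → (127.580,102.046) → (167.092,120.172) → (174.341,22.412) → (211.033,107.618), returning to the start.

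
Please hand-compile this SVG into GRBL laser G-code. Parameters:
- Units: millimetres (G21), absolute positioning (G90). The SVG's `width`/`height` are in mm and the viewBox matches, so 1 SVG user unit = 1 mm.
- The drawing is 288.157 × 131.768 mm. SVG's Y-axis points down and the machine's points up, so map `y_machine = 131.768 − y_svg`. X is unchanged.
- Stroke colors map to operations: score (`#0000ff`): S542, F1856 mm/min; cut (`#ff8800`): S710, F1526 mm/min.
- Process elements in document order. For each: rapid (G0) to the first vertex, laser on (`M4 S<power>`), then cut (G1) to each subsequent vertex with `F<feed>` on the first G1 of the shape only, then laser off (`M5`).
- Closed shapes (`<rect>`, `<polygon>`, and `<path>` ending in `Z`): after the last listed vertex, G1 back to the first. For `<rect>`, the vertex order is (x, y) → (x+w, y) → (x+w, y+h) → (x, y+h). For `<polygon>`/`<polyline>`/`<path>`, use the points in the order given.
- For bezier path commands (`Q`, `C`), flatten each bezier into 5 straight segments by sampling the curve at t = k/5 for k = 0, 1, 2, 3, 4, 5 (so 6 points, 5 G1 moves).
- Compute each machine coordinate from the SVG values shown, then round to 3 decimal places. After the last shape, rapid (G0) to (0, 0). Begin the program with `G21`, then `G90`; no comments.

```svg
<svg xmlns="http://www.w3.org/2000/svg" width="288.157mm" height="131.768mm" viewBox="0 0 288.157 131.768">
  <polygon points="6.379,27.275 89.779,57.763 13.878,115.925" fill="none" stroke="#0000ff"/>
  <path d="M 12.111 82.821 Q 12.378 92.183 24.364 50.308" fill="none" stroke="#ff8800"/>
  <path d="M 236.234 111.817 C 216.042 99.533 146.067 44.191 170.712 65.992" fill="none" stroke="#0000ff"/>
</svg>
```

viewBox `0 0 288.157 131.768` with mm width/height → 1 unit = 1 mm. Flip: y_m = 131.768 − y_svg.

**Shape 1** — `<polygon>` closed polygon, stroke `#0000ff` → score (S542, F1856). Machine vertices: (6.379,104.493) → (89.779,74.005) → (13.878,15.843) → (6.379,104.493). Closed: final G1 returns to the first vertex.

**Shape 2** — `<path>` quadratic bezier, stroke `#ff8800` → cut (S710, F1526). Control points (SVG): P0=(12.111,82.821), P1=(12.378,92.183), P2=(24.364,50.308); sampled at t=k/5. Machine vertices: (12.111,48.947) → (12.687,47.252) → (14.200,49.655) → (16.650,56.158) → (20.038,66.759) → (24.364,81.460). Open path.

**Shape 3** — `<path>` cubic bezier, stroke `#0000ff` → score (S542, F1856). Control points (SVG): P0=(236.234,111.817), P1=(216.042,99.533), P2=(146.067,44.191), P3=(170.712,65.992); sampled at t=k/5. Machine vertices: (236.234,19.951) → (219.300,31.527) → (197.350,47.667) → (177.314,62.601) → (166.124,70.561) → (170.712,65.776). Open path.

G21
G90
G0 X6.379 Y104.493
M4 S542
G1 X89.779 Y74.005 F1856
G1 X13.878 Y15.843
G1 X6.379 Y104.493
M5
G0 X12.111 Y48.947
M4 S710
G1 X12.687 Y47.252 F1526
G1 X14.200 Y49.655
G1 X16.650 Y56.158
G1 X20.038 Y66.759
G1 X24.364 Y81.460
M5
G0 X236.234 Y19.951
M4 S542
G1 X219.300 Y31.527 F1856
G1 X197.350 Y47.667
G1 X177.314 Y62.601
G1 X166.124 Y70.561
G1 X170.712 Y65.776
M5
G0 X0.000 Y0.000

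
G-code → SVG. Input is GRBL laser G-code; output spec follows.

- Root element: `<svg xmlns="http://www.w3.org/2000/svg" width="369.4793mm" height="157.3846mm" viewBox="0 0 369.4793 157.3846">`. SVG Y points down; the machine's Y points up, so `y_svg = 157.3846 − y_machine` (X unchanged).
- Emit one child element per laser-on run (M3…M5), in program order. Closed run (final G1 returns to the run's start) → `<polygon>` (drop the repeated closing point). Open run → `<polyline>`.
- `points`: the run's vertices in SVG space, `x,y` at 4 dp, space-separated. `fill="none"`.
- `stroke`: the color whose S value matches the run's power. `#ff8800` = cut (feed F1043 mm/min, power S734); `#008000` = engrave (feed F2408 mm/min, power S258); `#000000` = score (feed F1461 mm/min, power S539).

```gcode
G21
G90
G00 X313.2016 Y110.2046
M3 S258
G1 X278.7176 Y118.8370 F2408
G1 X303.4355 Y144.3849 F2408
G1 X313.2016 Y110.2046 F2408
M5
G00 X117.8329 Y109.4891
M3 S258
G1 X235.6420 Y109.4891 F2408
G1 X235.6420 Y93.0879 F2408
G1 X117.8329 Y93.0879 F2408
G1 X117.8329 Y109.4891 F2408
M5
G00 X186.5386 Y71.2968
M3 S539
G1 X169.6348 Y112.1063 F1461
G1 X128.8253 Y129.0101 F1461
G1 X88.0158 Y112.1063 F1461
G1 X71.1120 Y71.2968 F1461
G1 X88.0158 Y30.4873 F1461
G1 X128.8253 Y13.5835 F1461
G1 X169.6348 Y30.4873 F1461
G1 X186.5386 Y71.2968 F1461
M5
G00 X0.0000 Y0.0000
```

<svg xmlns="http://www.w3.org/2000/svg" width="369.4793mm" height="157.3846mm" viewBox="0 0 369.4793 157.3846">
  <polygon points="313.2016,47.1800 278.7176,38.5476 303.4355,12.9997" fill="none" stroke="#008000"/>
  <polygon points="117.8329,47.8955 235.6420,47.8955 235.6420,64.2967 117.8329,64.2967" fill="none" stroke="#008000"/>
  <polygon points="186.5386,86.0878 169.6348,45.2783 128.8253,28.3745 88.0158,45.2783 71.1120,86.0878 88.0158,126.8973 128.8253,143.8011 169.6348,126.8973" fill="none" stroke="#000000"/>
</svg>

y_svg = 157.3846 − y_m.

[1] S258→`#008000` (engrave); closed run; points: 313.2016,47.1800 278.7176,38.5476 303.4355,12.9997

[2] S258→`#008000` (engrave); closed run; points: 117.8329,47.8955 235.6420,47.8955 235.6420,64.2967 117.8329,64.2967

[3] S539→`#000000` (score); closed run; points: 186.5386,86.0878 169.6348,45.2783 128.8253,28.3745 88.0158,45.2783 71.1120,86.0878 88.0158,126.8973 128.8253,143.8011 169.6348,126.8973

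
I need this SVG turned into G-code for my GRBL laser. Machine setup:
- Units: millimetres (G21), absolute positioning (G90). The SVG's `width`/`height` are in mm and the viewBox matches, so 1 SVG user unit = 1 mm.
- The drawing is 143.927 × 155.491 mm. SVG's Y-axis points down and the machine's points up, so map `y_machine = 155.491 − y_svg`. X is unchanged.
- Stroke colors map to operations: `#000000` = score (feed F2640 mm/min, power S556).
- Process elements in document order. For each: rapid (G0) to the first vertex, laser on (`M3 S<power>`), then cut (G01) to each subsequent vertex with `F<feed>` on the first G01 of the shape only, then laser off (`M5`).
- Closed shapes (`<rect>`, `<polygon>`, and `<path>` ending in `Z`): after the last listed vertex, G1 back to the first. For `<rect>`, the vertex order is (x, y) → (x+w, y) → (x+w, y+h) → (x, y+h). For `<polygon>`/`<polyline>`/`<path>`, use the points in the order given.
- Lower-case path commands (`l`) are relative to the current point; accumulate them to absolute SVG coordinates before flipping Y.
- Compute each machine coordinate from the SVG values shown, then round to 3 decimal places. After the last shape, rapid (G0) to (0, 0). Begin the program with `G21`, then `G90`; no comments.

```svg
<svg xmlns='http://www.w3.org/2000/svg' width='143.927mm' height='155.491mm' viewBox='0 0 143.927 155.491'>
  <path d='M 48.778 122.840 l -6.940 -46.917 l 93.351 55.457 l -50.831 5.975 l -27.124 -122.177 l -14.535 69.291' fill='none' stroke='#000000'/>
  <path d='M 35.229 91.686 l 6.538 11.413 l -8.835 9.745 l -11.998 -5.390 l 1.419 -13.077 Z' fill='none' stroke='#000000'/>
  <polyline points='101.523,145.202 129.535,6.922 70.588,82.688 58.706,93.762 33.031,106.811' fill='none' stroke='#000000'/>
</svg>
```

G21
G90
G0 X48.778 Y32.651
M3 S556
G01 X41.838 Y79.568 F2640
G01 X135.189 Y24.111
G01 X84.358 Y18.136
G01 X57.234 Y140.313
G01 X42.699 Y71.022
M5
G0 X35.229 Y63.805
M3 S556
G01 X41.767 Y52.392 F2640
G01 X32.932 Y42.647
G01 X20.934 Y48.037
G01 X22.353 Y61.114
G01 X35.229 Y63.805
M5
G0 X101.523 Y10.289
M3 S556
G01 X129.535 Y148.569 F2640
G01 X70.588 Y72.803
G01 X58.706 Y61.729
G01 X33.031 Y48.680
M5
G0 X0.000 Y0.000

Since the viewBox matches the mm dimensions, user units are millimetres directly. The only transform is the Y-flip y_m = 155.491 − y_svg.

Shape 1 is a open polyline drawn with `<path>`. Its stroke #000000 means score at S556, F2640. After flipping Y the toolpath is (48.778,32.651) → (41.838,79.568) → (135.189,24.111) → (84.358,18.136) → (57.234,140.313) → (42.699,71.022).

Shape 2 is a regular polygon drawn with `<path>`. Its stroke #000000 means score at S556, F2640. After flipping Y the toolpath is (35.229,63.805) → (41.767,52.392) → (32.932,42.647) → (20.934,48.037) → (22.353,61.114) → (35.229,63.805), returning to the start.

Shape 3 is a open polyline drawn with `<polyline>`. Its stroke #000000 means score at S556, F2640. After flipping Y the toolpath is (101.523,10.289) → (129.535,148.569) → (70.588,72.803) → (58.706,61.729) → (33.031,48.680).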